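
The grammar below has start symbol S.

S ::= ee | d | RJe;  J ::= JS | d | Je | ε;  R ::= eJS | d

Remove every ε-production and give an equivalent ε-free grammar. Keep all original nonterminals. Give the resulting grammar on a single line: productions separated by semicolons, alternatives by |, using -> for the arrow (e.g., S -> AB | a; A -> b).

S -> d | Re | ee | RJe; J -> S | d | e | JS | Je; R -> d | eS | eJS

Nullable set: {J}.
S -> RJe: J nullable, giving RJe | Re.
Drop J -> ε.
J -> JS: J nullable, giving JS | S.
J -> Je: J nullable, giving Je | e.
R -> eJS: J nullable, giving eJS | eS.
Unchanged (no nullable symbols): S -> d; S -> ee; J -> d; R -> d.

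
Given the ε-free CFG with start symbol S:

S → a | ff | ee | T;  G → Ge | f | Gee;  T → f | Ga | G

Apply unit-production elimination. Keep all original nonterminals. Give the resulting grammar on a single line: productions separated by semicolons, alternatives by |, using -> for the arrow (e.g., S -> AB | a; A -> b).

S -> a | f | Ga | Ge | ee | ff | Gee; G -> f | Ge | Gee; T -> f | Ga | Ge | Gee

Unit productions: S->T, T->G.
Unit pairs (A ⇒* B via units): (S,G), (S,T), (T,G).
S: inherits non-unit rules of {G, S, T} → Ga | Ge | Gee | a | ee | f | ff.
G: inherits non-unit rules of {G} → Ge | Gee | f.
T: inherits non-unit rules of {G, T} → Ga | Ge | Gee | f.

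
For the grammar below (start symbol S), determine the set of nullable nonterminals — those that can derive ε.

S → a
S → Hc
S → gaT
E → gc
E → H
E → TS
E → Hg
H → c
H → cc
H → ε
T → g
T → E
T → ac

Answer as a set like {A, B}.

Directly nullable (have an ε-rule): {H}.
E is nullable via E -> H (every symbol on the right is already known nullable).
T is nullable via T -> E (every symbol on the right is already known nullable).
Not nullable: S — each has a terminal in every rule's right-hand side or depends on a non-nullable symbol.

{E, H, T}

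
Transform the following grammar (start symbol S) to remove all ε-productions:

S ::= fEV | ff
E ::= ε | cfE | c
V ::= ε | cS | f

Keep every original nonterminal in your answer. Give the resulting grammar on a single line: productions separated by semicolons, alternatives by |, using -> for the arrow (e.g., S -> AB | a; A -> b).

S -> f | fE | fV | ff | fEV; E -> c | cf | cfE; V -> f | cS

Nullable set: {E, V}.
S -> fEV: E, V nullable, giving f | fE | fEV | fV.
Drop E -> ε.
E -> cfE: E nullable, giving cf | cfE.
Drop V -> ε.
Unchanged (no nullable symbols): S -> ff; E -> c; V -> cS; V -> f.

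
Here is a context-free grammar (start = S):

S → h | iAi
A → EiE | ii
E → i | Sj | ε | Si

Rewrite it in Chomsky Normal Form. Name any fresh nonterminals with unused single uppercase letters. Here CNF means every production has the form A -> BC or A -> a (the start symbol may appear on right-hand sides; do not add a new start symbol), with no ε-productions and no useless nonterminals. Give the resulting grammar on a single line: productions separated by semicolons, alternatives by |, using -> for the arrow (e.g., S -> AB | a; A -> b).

Nullable: {E}; after ε-elimination: S -> h | iAi; A -> i | Ei | iE | ii | EiE; E -> i | Si | Sj.
No unit productions to eliminate.
TERM: introduce B -> i, C -> j and substitute in every rule of length ≥2.
BIN: A -> EBE becomes A -> ED, D -> BE; S -> BAB becomes S -> BF, F -> AB.

S -> h | BF; A -> i | BB | BE | EB | ED; B -> i; C -> j; D -> BE; E -> i | SB | SC; F -> AB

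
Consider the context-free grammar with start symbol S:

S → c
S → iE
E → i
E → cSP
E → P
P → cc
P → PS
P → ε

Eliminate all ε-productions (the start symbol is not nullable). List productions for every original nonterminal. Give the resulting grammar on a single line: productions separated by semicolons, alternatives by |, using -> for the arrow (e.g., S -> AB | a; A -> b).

S -> c | i | iE; E -> P | i | cS | cSP; P -> S | PS | cc

Nullable set: {E, P}.
S -> iE: E nullable, giving i | iE.
E -> P: P nullable, giving P.
E -> cSP: P nullable, giving cS | cSP.
Drop P -> ε.
P -> PS: P nullable, giving PS | S.
Unchanged (no nullable symbols): S -> c; E -> i; P -> cc.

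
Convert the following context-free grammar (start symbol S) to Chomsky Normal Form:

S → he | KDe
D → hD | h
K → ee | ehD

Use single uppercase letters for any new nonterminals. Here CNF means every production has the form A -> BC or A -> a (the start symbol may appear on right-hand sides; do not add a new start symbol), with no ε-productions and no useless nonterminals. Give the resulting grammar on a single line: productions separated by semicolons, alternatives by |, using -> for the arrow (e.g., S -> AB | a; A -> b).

S -> AB | KE; A -> h; B -> e; C -> AD; D -> h | AD; E -> DB; K -> BB | BC

No ε-productions.
No unit productions to eliminate.
TERM: introduce B -> e, A -> h and substitute in every rule of length ≥2.
BIN: K -> BAD becomes K -> BC, C -> AD; S -> KDB becomes S -> KE, E -> DB.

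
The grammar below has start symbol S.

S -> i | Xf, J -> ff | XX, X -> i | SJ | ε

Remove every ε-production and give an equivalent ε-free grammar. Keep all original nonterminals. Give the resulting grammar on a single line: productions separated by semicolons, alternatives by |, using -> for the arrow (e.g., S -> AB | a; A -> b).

S -> f | i | Xf; J -> X | XX | ff; X -> S | i | SJ

Nullable set: {J, X}.
S -> Xf: X nullable, giving Xf | f.
J -> XX: X, X nullable, giving X | XX.
Drop X -> ε.
X -> SJ: J nullable, giving S | SJ.
Unchanged (no nullable symbols): S -> i; J -> ff; X -> i.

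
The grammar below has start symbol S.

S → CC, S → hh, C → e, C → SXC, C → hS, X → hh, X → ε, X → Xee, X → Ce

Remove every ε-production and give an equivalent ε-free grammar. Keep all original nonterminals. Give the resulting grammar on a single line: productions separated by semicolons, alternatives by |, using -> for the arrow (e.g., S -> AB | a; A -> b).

Nullable set: {X}.
C -> SXC: X nullable, giving SC | SXC.
Drop X -> ε.
X -> Xee: X nullable, giving Xee | ee.
Unchanged (no nullable symbols): S -> CC; S -> hh; C -> e; C -> hS; X -> Ce; X -> hh.

S -> CC | hh; C -> e | SC | hS | SXC; X -> Ce | ee | hh | Xee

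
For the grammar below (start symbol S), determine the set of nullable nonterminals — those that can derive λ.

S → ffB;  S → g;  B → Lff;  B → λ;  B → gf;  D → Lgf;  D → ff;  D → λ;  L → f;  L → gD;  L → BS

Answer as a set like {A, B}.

{B, D}

Directly nullable (have an ε-rule): {B, D}.
Not nullable: L, S — each has a terminal in every rule's right-hand side or depends on a non-nullable symbol.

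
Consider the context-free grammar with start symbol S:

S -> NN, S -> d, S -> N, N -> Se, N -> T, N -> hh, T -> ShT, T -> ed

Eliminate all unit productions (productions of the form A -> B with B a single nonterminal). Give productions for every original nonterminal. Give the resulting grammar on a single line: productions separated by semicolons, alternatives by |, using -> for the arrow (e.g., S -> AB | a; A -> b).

S -> d | NN | Se | ed | hh | ShT; N -> Se | ed | hh | ShT; T -> ed | ShT

Unit productions: N->T, S->N.
Unit pairs (A ⇒* B via units): (N,T), (S,N), (S,T).
S: inherits non-unit rules of {N, S, T} → NN | Se | ShT | d | ed | hh.
N: inherits non-unit rules of {N, T} → Se | ShT | ed | hh.
T: inherits non-unit rules of {T} → ShT | ed.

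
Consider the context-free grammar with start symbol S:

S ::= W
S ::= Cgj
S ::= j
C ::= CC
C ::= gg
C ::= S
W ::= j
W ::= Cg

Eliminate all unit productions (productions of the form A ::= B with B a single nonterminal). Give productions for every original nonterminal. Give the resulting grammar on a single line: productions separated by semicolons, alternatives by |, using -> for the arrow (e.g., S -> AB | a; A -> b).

Unit productions: C->S, S->W.
Unit pairs (A ⇒* B via units): (C,S), (C,W), (S,W).
S: inherits non-unit rules of {S, W} → Cg | Cgj | j.
C: inherits non-unit rules of {C, S, W} → CC | Cg | Cgj | gg | j.
W: inherits non-unit rules of {W} → Cg | j.

S -> j | Cg | Cgj; C -> j | CC | Cg | gg | Cgj; W -> j | Cg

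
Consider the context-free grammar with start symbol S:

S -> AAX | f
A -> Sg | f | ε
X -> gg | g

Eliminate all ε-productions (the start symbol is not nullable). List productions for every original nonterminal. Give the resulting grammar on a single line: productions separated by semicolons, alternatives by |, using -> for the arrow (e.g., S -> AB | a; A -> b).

Nullable set: {A}.
S -> AAX: A, A nullable, giving AAX | AX | X.
Drop A -> ε.
Unchanged (no nullable symbols): S -> f; A -> Sg; A -> f; X -> g; X -> gg.

S -> X | f | AX | AAX; A -> f | Sg; X -> g | gg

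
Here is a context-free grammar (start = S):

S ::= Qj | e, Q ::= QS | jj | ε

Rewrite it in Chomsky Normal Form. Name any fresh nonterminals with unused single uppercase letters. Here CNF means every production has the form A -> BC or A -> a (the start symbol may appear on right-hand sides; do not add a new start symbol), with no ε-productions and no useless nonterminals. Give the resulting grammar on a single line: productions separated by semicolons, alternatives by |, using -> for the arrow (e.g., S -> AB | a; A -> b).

S -> e | j | QA; A -> j; Q -> e | j | AA | QA | QS

Nullable: {Q}; after ε-elimination: S -> e | j | Qj; Q -> S | QS | jj.
After unit-elimination: S -> e | j | Qj; Q -> e | j | QS | Qj | jj.
TERM: introduce A -> j and substitute in every rule of length ≥2.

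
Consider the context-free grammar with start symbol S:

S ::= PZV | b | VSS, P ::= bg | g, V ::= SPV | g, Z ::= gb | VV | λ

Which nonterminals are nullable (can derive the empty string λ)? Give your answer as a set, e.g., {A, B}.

{Z}

Directly nullable (have an ε-rule): {Z}.
Not nullable: P, S, V — each has a terminal in every rule's right-hand side or depends on a non-nullable symbol.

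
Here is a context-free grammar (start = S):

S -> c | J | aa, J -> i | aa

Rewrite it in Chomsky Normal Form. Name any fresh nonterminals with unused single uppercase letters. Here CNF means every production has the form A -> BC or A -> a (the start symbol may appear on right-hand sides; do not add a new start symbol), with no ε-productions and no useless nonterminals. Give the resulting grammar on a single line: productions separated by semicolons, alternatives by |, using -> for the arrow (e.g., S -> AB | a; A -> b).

S -> c | i | AA; A -> a

No ε-productions.
After unit-elimination: S -> c | i | aa; J -> i | aa.
TERM: introduce A -> a and substitute in every rule of length ≥2.
Drop unreachable/unproductive: J.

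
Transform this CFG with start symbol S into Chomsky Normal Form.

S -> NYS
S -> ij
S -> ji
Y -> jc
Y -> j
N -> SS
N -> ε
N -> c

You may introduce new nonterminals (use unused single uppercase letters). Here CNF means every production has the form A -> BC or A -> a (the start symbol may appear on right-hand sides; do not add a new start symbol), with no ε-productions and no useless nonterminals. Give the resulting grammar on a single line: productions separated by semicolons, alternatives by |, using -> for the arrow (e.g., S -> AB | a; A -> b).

S -> AB | BA | ND | YS; A -> i; B -> j; C -> c; D -> YS; N -> c | SS; Y -> j | BC

Nullable: {N}; after ε-elimination: S -> YS | ij | ji | NYS; N -> c | SS; Y -> j | jc.
No unit productions to eliminate.
TERM: introduce C -> c, A -> i, B -> j and substitute in every rule of length ≥2.
BIN: S -> NYS becomes S -> ND, D -> YS.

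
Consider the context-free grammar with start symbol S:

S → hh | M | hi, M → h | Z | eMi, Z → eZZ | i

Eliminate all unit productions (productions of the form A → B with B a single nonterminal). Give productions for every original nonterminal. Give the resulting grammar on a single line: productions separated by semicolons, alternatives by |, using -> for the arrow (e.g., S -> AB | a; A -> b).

Unit productions: M->Z, S->M.
Unit pairs (A ⇒* B via units): (M,Z), (S,M), (S,Z).
S: inherits non-unit rules of {M, S, Z} → eMi | eZZ | h | hh | hi | i.
M: inherits non-unit rules of {M, Z} → eMi | eZZ | h | i.
Z: inherits non-unit rules of {Z} → eZZ | i.

S -> h | i | hh | hi | eMi | eZZ; M -> h | i | eMi | eZZ; Z -> i | eZZ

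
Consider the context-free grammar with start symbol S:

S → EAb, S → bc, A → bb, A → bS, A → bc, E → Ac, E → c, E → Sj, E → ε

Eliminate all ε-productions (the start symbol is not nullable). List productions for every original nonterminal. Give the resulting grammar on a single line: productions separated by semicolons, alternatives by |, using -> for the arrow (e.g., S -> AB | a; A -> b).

S -> Ab | bc | EAb; A -> bS | bb | bc; E -> c | Ac | Sj

Nullable set: {E}.
S -> EAb: E nullable, giving Ab | EAb.
Drop E -> ε.
Unchanged (no nullable symbols): S -> bc; A -> bS; A -> bb; A -> bc; E -> Ac; E -> Sj; E -> c.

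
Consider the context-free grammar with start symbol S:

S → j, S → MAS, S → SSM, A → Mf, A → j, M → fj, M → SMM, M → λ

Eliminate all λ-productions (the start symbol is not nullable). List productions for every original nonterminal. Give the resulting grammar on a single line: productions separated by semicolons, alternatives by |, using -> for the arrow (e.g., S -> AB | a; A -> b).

S -> j | AS | SS | MAS | SSM; A -> f | j | Mf; M -> S | SM | fj | SMM

Nullable set: {M}.
S -> MAS: M nullable, giving AS | MAS.
S -> SSM: M nullable, giving SS | SSM.
A -> Mf: M nullable, giving Mf | f.
Drop M -> λ.
M -> SMM: M, M nullable, giving S | SM | SMM.
Unchanged (no nullable symbols): S -> j; A -> j; M -> fj.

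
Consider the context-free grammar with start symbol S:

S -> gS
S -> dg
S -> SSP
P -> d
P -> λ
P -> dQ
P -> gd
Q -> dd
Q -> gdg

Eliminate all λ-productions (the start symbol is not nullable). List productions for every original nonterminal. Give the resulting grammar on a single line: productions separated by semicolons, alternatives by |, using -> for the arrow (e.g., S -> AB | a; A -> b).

S -> SS | dg | gS | SSP; P -> d | dQ | gd; Q -> dd | gdg

Nullable set: {P}.
S -> SSP: P nullable, giving SS | SSP.
Drop P -> λ.
Unchanged (no nullable symbols): S -> dg; S -> gS; P -> d; P -> dQ; P -> gd; Q -> dd; Q -> gdg.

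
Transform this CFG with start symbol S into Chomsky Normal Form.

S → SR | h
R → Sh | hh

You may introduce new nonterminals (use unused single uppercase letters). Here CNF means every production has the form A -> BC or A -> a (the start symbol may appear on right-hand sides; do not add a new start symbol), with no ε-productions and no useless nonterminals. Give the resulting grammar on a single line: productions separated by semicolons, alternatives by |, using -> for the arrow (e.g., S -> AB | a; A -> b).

No ε-productions.
No unit productions to eliminate.
TERM: introduce A -> h and substitute in every rule of length ≥2.

S -> h | SR; A -> h; R -> AA | SA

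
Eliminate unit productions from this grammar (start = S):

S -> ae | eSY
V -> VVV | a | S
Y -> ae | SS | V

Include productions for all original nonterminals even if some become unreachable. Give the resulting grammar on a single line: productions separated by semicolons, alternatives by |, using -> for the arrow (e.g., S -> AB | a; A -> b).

S -> ae | eSY; V -> a | ae | VVV | eSY; Y -> a | SS | ae | VVV | eSY

Unit productions: V->S, Y->V.
Unit pairs (A ⇒* B via units): (V,S), (Y,S), (Y,V).
S: inherits non-unit rules of {S} → ae | eSY.
V: inherits non-unit rules of {S, V} → VVV | a | ae | eSY.
Y: inherits non-unit rules of {S, V, Y} → SS | VVV | a | ae | eSY.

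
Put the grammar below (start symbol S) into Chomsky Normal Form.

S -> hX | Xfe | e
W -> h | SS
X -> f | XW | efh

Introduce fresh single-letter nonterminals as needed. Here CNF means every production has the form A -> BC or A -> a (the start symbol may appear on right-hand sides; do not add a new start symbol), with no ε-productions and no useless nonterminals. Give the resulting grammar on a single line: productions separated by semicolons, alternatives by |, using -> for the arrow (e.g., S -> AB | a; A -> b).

No ε-productions.
No unit productions to eliminate.
TERM: introduce B -> e, A -> f, C -> h and substitute in every rule of length ≥2.
BIN: S -> XAB becomes S -> XD, D -> AB; X -> BAC becomes X -> BE, E -> AC.

S -> e | CX | XD; A -> f; B -> e; C -> h; D -> AB; E -> AC; W -> h | SS; X -> f | BE | XW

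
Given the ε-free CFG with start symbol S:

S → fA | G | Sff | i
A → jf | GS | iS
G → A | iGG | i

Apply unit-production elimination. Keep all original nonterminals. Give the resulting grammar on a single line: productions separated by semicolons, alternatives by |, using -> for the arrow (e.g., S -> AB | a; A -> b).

S -> i | GS | fA | iS | jf | Sff | iGG; A -> GS | iS | jf; G -> i | GS | iS | jf | iGG

Unit productions: G->A, S->G.
Unit pairs (A ⇒* B via units): (G,A), (S,A), (S,G).
S: inherits non-unit rules of {A, G, S} → GS | Sff | fA | i | iGG | iS | jf.
A: inherits non-unit rules of {A} → GS | iS | jf.
G: inherits non-unit rules of {A, G} → GS | i | iGG | iS | jf.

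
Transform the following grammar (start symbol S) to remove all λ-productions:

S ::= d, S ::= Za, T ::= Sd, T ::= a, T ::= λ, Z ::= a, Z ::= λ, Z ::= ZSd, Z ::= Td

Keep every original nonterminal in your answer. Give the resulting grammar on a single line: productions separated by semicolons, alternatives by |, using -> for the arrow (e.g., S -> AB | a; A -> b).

S -> a | d | Za; T -> a | Sd; Z -> a | d | Sd | Td | ZSd

Nullable set: {T, Z}.
S -> Za: Z nullable, giving Za | a.
Drop T -> λ.
Drop Z -> λ.
Z -> Td: T nullable, giving Td | d.
Z -> ZSd: Z nullable, giving Sd | ZSd.
Unchanged (no nullable symbols): S -> d; T -> Sd; T -> a; Z -> a.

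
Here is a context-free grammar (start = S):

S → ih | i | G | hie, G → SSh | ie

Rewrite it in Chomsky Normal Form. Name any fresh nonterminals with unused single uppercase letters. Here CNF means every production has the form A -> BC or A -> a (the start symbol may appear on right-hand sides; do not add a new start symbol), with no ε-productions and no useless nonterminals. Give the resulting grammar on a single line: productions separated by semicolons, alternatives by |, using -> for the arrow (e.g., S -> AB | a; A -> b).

No ε-productions.
After unit-elimination: S -> i | ie | ih | SSh | hie; G -> ie | SSh.
TERM: introduce C -> e, A -> h, B -> i and substitute in every rule of length ≥2.
BIN: G -> SSA becomes G -> SD, D -> SA; S -> ABC becomes S -> AE, E -> BC; S -> SSA becomes S -> SF, F -> SA.
Drop unreachable/unproductive: G.

S -> i | AE | BA | BC | SF; A -> h; B -> i; C -> e; E -> BC; F -> SA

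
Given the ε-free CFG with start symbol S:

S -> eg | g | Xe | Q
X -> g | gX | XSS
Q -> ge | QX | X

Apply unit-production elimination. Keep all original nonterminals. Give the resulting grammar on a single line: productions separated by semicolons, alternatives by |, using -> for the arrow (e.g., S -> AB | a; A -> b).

S -> g | QX | Xe | eg | gX | ge | XSS; Q -> g | QX | gX | ge | XSS; X -> g | gX | XSS

Unit productions: Q->X, S->Q.
Unit pairs (A ⇒* B via units): (Q,X), (S,Q), (S,X).
S: inherits non-unit rules of {Q, S, X} → QX | XSS | Xe | eg | g | gX | ge.
Q: inherits non-unit rules of {Q, X} → QX | XSS | g | gX | ge.
X: inherits non-unit rules of {X} → XSS | g | gX.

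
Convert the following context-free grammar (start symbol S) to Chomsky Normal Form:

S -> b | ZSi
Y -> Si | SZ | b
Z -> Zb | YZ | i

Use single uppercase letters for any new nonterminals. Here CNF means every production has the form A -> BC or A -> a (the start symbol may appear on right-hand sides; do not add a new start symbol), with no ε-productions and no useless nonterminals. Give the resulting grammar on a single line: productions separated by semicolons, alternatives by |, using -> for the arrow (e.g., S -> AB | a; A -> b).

S -> b | ZC; A -> i; B -> b; C -> SA; Y -> b | SA | SZ; Z -> i | YZ | ZB

No ε-productions.
No unit productions to eliminate.
TERM: introduce B -> b, A -> i and substitute in every rule of length ≥2.
BIN: S -> ZSA becomes S -> ZC, C -> SA.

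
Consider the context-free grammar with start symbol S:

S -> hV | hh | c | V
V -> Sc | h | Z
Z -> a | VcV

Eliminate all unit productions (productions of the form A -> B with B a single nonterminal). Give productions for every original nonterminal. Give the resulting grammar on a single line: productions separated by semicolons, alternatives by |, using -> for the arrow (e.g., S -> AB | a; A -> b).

Unit productions: S->V, V->Z.
Unit pairs (A ⇒* B via units): (S,V), (S,Z), (V,Z).
S: inherits non-unit rules of {S, V, Z} → Sc | VcV | a | c | h | hV | hh.
V: inherits non-unit rules of {V, Z} → Sc | VcV | a | h.
Z: inherits non-unit rules of {Z} → VcV | a.

S -> a | c | h | Sc | hV | hh | VcV; V -> a | h | Sc | VcV; Z -> a | VcV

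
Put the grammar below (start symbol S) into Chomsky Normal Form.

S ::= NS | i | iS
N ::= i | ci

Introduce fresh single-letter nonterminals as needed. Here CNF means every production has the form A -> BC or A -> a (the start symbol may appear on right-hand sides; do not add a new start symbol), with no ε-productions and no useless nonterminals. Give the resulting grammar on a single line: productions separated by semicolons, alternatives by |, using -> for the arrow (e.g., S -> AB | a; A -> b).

S -> i | BS | NS; A -> c; B -> i; N -> i | AB

No ε-productions.
No unit productions to eliminate.
TERM: introduce A -> c, B -> i and substitute in every rule of length ≥2.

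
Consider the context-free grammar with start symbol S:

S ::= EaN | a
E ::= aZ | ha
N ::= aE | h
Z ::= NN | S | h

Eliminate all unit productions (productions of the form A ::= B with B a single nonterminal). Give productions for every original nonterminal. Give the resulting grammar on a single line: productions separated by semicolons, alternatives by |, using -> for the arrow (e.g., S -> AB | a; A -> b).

S -> a | EaN; E -> aZ | ha; N -> h | aE; Z -> a | h | NN | EaN

Unit productions: Z->S.
Unit pairs (A ⇒* B via units): (Z,S).
S: inherits non-unit rules of {S} → EaN | a.
E: inherits non-unit rules of {E} → aZ | ha.
N: inherits non-unit rules of {N} → aE | h.
Z: inherits non-unit rules of {S, Z} → EaN | NN | a | h.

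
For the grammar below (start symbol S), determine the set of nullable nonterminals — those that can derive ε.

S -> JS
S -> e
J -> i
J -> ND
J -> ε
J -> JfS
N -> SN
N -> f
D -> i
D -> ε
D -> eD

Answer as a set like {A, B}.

{D, J}

Directly nullable (have an ε-rule): {D, J}.
Not nullable: N, S — each has a terminal in every rule's right-hand side or depends on a non-nullable symbol.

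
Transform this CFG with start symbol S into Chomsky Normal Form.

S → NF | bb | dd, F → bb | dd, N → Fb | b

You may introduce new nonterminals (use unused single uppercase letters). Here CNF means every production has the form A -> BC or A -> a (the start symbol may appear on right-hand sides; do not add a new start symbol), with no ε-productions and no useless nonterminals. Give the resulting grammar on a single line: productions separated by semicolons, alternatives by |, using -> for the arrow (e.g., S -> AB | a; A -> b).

No ε-productions.
No unit productions to eliminate.
TERM: introduce A -> b, B -> d and substitute in every rule of length ≥2.

S -> AA | BB | NF; A -> b; B -> d; F -> AA | BB; N -> b | FA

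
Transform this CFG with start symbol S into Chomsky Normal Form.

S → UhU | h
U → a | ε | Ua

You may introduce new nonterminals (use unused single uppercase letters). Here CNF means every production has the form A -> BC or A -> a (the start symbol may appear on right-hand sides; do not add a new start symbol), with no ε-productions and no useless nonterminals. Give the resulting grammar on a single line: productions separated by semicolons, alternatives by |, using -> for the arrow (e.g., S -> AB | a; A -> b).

Nullable: {U}; after ε-elimination: S -> h | Uh | hU | UhU; U -> a | Ua.
No unit productions to eliminate.
TERM: introduce B -> a, A -> h and substitute in every rule of length ≥2.
BIN: S -> UAU becomes S -> UC, C -> AU.

S -> h | AU | UA | UC; A -> h; B -> a; C -> AU; U -> a | UB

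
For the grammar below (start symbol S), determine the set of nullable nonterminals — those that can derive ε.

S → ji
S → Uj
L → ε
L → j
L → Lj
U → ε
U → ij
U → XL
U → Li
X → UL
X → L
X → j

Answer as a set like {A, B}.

Directly nullable (have an ε-rule): {L, U}.
X is nullable via X -> L (every symbol on the right is already known nullable).
Not nullable: S — each has a terminal in every rule's right-hand side or depends on a non-nullable symbol.

{L, U, X}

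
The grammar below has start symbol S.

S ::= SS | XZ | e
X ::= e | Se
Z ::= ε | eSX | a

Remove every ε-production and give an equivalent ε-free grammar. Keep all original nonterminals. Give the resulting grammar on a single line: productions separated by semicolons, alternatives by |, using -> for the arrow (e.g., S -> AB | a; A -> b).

Nullable set: {Z}.
S -> XZ: Z nullable, giving X | XZ.
Drop Z -> ε.
Unchanged (no nullable symbols): S -> SS; S -> e; X -> Se; X -> e; Z -> a; Z -> eSX.

S -> X | e | SS | XZ; X -> e | Se; Z -> a | eSX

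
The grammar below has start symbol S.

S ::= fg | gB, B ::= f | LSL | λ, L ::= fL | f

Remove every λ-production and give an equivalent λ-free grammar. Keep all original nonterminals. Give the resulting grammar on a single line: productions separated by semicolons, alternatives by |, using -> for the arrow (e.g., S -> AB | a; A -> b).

S -> g | fg | gB; B -> f | LSL; L -> f | fL

Nullable set: {B}.
S -> gB: B nullable, giving g | gB.
Drop B -> λ.
Unchanged (no nullable symbols): S -> fg; B -> LSL; B -> f; L -> f; L -> fL.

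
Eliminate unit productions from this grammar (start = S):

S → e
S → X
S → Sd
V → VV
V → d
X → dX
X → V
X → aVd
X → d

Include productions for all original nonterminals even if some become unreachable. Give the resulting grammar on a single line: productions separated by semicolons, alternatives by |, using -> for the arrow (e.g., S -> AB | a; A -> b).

Unit productions: S->X, X->V.
Unit pairs (A ⇒* B via units): (S,V), (S,X), (X,V).
S: inherits non-unit rules of {S, V, X} → Sd | VV | aVd | d | dX | e.
V: inherits non-unit rules of {V} → VV | d.
X: inherits non-unit rules of {V, X} → VV | aVd | d | dX.

S -> d | e | Sd | VV | dX | aVd; V -> d | VV; X -> d | VV | dX | aVd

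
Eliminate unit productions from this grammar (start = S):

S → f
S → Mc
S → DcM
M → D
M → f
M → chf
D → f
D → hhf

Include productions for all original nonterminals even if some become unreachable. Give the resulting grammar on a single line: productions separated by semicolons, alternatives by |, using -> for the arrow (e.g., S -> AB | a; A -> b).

S -> f | Mc | DcM; D -> f | hhf; M -> f | chf | hhf

Unit productions: M->D.
Unit pairs (A ⇒* B via units): (M,D).
S: inherits non-unit rules of {S} → DcM | Mc | f.
D: inherits non-unit rules of {D} → f | hhf.
M: inherits non-unit rules of {D, M} → chf | f | hhf.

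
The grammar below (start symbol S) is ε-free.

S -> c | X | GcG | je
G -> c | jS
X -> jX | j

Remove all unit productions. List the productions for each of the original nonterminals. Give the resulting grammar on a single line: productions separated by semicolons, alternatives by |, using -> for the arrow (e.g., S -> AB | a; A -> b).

Unit productions: S->X.
Unit pairs (A ⇒* B via units): (S,X).
S: inherits non-unit rules of {S, X} → GcG | c | j | jX | je.
G: inherits non-unit rules of {G} → c | jS.
X: inherits non-unit rules of {X} → j | jX.

S -> c | j | jX | je | GcG; G -> c | jS; X -> j | jX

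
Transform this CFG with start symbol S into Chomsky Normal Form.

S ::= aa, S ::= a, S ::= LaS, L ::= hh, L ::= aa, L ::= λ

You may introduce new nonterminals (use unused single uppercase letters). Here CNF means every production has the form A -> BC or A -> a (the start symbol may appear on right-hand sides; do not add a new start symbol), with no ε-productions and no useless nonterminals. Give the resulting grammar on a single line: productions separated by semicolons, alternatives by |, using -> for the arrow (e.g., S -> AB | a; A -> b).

Nullable: {L}; after ε-elimination: S -> a | aS | aa | LaS; L -> aa | hh.
No unit productions to eliminate.
TERM: introduce A -> a, B -> h and substitute in every rule of length ≥2.
BIN: S -> LAS becomes S -> LC, C -> AS.

S -> a | AA | AS | LC; A -> a; B -> h; C -> AS; L -> AA | BB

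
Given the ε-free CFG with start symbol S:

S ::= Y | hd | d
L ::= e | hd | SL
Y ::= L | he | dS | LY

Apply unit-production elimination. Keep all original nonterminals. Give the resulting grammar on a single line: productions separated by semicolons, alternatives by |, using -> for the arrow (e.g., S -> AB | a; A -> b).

S -> d | e | LY | SL | dS | hd | he; L -> e | SL | hd; Y -> e | LY | SL | dS | hd | he

Unit productions: S->Y, Y->L.
Unit pairs (A ⇒* B via units): (S,L), (S,Y), (Y,L).
S: inherits non-unit rules of {L, S, Y} → LY | SL | d | dS | e | hd | he.
L: inherits non-unit rules of {L} → SL | e | hd.
Y: inherits non-unit rules of {L, Y} → LY | SL | dS | e | hd | he.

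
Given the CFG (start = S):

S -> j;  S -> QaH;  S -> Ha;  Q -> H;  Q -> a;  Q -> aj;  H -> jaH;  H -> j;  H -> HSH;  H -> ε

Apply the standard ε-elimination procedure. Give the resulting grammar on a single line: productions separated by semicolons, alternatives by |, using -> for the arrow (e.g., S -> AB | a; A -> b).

Nullable set: {H, Q}.
S -> Ha: H nullable, giving Ha | a.
S -> QaH: Q, H nullable, giving Qa | QaH | a | aH.
Drop H -> ε.
H -> HSH: H, H nullable, giving HS | HSH | S | SH.
H -> jaH: H nullable, giving ja | jaH.
Q -> H: H nullable, giving H.
Unchanged (no nullable symbols): S -> j; H -> j; Q -> a; Q -> aj.

S -> a | j | Ha | Qa | aH | QaH; H -> S | j | HS | SH | ja | HSH | jaH; Q -> H | a | aj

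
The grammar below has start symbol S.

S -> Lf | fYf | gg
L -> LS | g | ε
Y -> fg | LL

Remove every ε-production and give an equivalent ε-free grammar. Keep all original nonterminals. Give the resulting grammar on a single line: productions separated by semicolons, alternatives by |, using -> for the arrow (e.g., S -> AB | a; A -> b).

S -> f | Lf | ff | gg | fYf; L -> S | g | LS; Y -> L | LL | fg

Nullable set: {L, Y}.
S -> Lf: L nullable, giving Lf | f.
S -> fYf: Y nullable, giving fYf | ff.
Drop L -> ε.
L -> LS: L nullable, giving LS | S.
Y -> LL: L, L nullable, giving L | LL.
Unchanged (no nullable symbols): S -> gg; L -> g; Y -> fg.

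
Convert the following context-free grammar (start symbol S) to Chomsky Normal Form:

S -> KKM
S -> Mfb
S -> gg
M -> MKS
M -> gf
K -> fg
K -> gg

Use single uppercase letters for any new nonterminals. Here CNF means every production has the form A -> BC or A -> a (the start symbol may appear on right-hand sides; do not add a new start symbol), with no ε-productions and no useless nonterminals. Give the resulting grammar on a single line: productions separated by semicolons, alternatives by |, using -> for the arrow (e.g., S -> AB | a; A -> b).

No ε-productions.
No unit productions to eliminate.
TERM: introduce C -> b, A -> f, B -> g and substitute in every rule of length ≥2.
BIN: M -> MKS becomes M -> MD, D -> KS; S -> KKM becomes S -> KE, E -> KM; S -> MAC becomes S -> MF, F -> AC.

S -> BB | KE | MF; A -> f; B -> g; C -> b; D -> KS; E -> KM; F -> AC; K -> AB | BB; M -> BA | MD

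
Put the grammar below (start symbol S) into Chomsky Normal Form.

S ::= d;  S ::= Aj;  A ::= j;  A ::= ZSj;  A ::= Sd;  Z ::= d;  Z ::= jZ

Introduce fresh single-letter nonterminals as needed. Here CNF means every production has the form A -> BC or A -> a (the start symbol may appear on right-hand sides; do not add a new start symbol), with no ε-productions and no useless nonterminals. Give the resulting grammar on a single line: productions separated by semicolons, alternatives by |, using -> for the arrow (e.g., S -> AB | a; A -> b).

S -> d | AC; A -> j | SB | ZD; B -> d; C -> j; D -> SC; Z -> d | CZ

No ε-productions.
No unit productions to eliminate.
TERM: introduce B -> d, C -> j and substitute in every rule of length ≥2.
BIN: A -> ZSC becomes A -> ZD, D -> SC.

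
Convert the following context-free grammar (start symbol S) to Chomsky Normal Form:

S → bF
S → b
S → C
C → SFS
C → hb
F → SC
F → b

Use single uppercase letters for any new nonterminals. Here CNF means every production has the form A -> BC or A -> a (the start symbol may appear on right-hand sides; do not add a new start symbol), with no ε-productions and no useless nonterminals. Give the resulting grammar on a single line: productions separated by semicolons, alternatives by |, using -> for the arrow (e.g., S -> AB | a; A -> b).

S -> b | AB | BF | SE; A -> h; B -> b; C -> AB | SD; D -> FS; E -> FS; F -> b | SC

No ε-productions.
After unit-elimination: S -> b | bF | hb | SFS; C -> hb | SFS; F -> b | SC.
TERM: introduce B -> b, A -> h and substitute in every rule of length ≥2.
BIN: C -> SFS becomes C -> SD, D -> FS; S -> SFS becomes S -> SE, E -> FS.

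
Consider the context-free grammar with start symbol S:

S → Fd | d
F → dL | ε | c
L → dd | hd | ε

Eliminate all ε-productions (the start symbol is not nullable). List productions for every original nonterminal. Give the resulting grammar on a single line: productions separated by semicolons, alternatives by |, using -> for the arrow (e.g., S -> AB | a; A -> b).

S -> d | Fd; F -> c | d | dL; L -> dd | hd

Nullable set: {F, L}.
S -> Fd: F nullable, giving Fd | d.
Drop F -> ε.
F -> dL: L nullable, giving d | dL.
Drop L -> ε.
Unchanged (no nullable symbols): S -> d; F -> c; L -> dd; L -> hd.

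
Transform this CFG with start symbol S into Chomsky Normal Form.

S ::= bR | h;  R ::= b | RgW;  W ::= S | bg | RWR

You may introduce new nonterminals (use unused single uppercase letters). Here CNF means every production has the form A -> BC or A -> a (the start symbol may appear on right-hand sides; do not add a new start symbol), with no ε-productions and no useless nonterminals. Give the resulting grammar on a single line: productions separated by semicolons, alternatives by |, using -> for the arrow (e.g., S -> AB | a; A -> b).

S -> h | BR; A -> g; B -> b; C -> AW; D -> WR; R -> b | RC; W -> h | BA | BR | RD

No ε-productions.
After unit-elimination: S -> h | bR; R -> b | RgW; W -> h | bR | bg | RWR.
TERM: introduce B -> b, A -> g and substitute in every rule of length ≥2.
BIN: R -> RAW becomes R -> RC, C -> AW; W -> RWR becomes W -> RD, D -> WR.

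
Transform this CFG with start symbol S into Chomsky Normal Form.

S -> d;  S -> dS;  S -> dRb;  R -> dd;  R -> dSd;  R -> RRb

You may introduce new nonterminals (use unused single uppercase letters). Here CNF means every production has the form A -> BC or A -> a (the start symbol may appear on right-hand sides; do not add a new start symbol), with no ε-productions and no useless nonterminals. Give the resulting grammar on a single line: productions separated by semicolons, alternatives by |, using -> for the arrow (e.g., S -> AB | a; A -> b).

No ε-productions.
No unit productions to eliminate.
TERM: introduce A -> b, B -> d and substitute in every rule of length ≥2.
BIN: R -> BSB becomes R -> BC, C -> SB; R -> RRA becomes R -> RD, D -> RA; S -> BRA becomes S -> BE, E -> RA.

S -> d | BE | BS; A -> b; B -> d; C -> SB; D -> RA; E -> RA; R -> BB | BC | RD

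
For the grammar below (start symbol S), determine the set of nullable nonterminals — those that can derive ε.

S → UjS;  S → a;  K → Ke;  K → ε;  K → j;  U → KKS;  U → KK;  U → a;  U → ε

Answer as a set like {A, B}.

{K, U}

Directly nullable (have an ε-rule): {K, U}.
Not nullable: S — each has a terminal in every rule's right-hand side or depends on a non-nullable symbol.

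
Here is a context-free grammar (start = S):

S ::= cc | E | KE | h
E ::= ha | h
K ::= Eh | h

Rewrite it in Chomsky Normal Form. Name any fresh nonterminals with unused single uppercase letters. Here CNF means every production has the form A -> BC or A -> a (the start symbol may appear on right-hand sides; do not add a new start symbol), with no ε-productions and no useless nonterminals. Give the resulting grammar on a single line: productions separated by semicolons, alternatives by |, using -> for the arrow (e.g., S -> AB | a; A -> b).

S -> h | AB | CC | KE; A -> h; B -> a; C -> c; E -> h | AB; K -> h | EA

No ε-productions.
After unit-elimination: S -> h | KE | cc | ha; E -> h | ha; K -> h | Eh.
TERM: introduce B -> a, C -> c, A -> h and substitute in every rule of length ≥2.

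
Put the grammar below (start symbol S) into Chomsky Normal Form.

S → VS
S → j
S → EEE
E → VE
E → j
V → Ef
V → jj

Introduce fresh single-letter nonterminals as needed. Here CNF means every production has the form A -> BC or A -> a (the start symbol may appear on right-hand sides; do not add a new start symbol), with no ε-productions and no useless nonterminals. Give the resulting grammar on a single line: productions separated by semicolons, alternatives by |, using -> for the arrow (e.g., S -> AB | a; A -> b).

No ε-productions.
No unit productions to eliminate.
TERM: introduce A -> f, B -> j and substitute in every rule of length ≥2.
BIN: S -> EEE becomes S -> EC, C -> EE.

S -> j | EC | VS; A -> f; B -> j; C -> EE; E -> j | VE; V -> BB | EA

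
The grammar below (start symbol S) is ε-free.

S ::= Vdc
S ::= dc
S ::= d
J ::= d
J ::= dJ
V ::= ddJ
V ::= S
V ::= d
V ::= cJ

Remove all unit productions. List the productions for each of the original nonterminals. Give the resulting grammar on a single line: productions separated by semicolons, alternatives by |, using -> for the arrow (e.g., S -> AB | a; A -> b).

S -> d | dc | Vdc; J -> d | dJ; V -> d | cJ | dc | Vdc | ddJ

Unit productions: V->S.
Unit pairs (A ⇒* B via units): (V,S).
S: inherits non-unit rules of {S} → Vdc | d | dc.
J: inherits non-unit rules of {J} → d | dJ.
V: inherits non-unit rules of {S, V} → Vdc | cJ | d | dc | ddJ.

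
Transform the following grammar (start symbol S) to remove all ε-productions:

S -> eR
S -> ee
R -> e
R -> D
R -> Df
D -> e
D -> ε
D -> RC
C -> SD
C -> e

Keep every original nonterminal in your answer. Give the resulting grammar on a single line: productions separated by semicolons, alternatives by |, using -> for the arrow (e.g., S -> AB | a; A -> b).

S -> e | eR | ee; C -> S | e | SD; D -> C | e | RC; R -> D | e | f | Df

Nullable set: {D, R}.
S -> eR: R nullable, giving e | eR.
C -> SD: D nullable, giving S | SD.
Drop D -> ε.
D -> RC: R nullable, giving C | RC.
R -> D: D nullable, giving D.
R -> Df: D nullable, giving Df | f.
Unchanged (no nullable symbols): S -> ee; C -> e; D -> e; R -> e.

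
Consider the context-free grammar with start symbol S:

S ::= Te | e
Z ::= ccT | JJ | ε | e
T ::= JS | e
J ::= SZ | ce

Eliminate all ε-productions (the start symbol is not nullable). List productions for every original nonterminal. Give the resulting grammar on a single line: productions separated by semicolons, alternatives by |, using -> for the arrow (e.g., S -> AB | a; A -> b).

S -> e | Te; J -> S | SZ | ce; T -> e | JS; Z -> e | JJ | ccT

Nullable set: {Z}.
J -> SZ: Z nullable, giving S | SZ.
Drop Z -> ε.
Unchanged (no nullable symbols): S -> Te; S -> e; J -> ce; T -> JS; T -> e; Z -> JJ; Z -> ccT; Z -> e.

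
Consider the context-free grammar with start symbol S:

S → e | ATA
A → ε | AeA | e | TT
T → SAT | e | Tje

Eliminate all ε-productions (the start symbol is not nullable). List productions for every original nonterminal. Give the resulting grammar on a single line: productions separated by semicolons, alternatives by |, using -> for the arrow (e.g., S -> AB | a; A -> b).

S -> T | e | AT | TA | ATA; A -> e | Ae | TT | eA | AeA; T -> e | ST | SAT | Tje

Nullable set: {A}.
S -> ATA: A, A nullable, giving AT | ATA | T | TA.
Drop A -> ε.
A -> AeA: A, A nullable, giving Ae | AeA | e | eA.
T -> SAT: A nullable, giving SAT | ST.
Unchanged (no nullable symbols): S -> e; A -> TT; A -> e; T -> Tje; T -> e.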